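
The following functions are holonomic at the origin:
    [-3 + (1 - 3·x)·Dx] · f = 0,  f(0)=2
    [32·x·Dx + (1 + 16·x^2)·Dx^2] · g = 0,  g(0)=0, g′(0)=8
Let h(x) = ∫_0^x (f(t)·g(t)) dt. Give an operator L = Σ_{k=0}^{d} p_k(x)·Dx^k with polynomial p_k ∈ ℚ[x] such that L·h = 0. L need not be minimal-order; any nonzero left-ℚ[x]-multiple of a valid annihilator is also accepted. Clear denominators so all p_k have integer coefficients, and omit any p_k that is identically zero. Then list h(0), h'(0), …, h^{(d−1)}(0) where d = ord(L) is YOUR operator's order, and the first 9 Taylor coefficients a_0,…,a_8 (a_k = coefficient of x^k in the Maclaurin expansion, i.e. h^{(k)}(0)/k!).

f: a_k = 2, 6, 18, 54, 162, 486, 1458, 4374, 13122, …
g: a_k = 0, 8, 0, -128/3, 0, 2048/5, 0, -32768/7, 0, …
Product ⇒ symmetric product L₀, ord ≤ 2.
h=∫₀ˣh₀: take L = L₀·Dx.
L = 96·x·Dx + (6 - 32·x + 192·x^2)·Dx^2 + (-1 + 3·x - 16·x^2 + 48·x^3)·Dx^3  (order 3).
h: a_k = 0, 0, 8, 16, 44/3, 176/5, 3368/15, 20208/35, 12086/35, …
ICs: h(0) = 0, h′(0) = 0, h′′(0) = 16.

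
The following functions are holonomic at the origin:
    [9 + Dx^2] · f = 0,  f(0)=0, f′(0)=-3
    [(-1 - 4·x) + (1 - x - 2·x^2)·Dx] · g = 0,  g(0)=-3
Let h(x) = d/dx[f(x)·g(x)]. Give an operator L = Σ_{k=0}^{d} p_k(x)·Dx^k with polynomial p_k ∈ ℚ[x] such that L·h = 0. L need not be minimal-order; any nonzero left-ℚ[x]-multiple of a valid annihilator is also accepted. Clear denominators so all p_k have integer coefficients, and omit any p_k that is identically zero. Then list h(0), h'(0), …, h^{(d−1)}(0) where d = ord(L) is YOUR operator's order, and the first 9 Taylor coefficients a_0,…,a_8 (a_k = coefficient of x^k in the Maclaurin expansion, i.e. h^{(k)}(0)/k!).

L = (-33 - 162·x - 243·x^2 + 324·x^3 + 324·x^4) + (-6 - 6·x + 108·x^2 + 144·x^3)·Dx + (5 - 14·x - 19·x^2 + 36·x^3 + 36·x^4)·Dx^2  (order 2).
h: a_k = 9, 18, 81/2, 126, 2583/8, 15309/20, 143037/80, 285921/70, 41190201/4480, …
ICs: h(0) = 9, h′(0) = 18.

f: a_k = 0, -3, 0, 9/2, 0, -81/40, 0, 243/560, 0, …
g: a_k = -3, -3, -9, -15, -33, -63, -129, -255, -513, …
Product ⇒ symmetric product L₀, ord ≤ 2.
h=h₀': d/dx-closure on L₀ ⇒ L.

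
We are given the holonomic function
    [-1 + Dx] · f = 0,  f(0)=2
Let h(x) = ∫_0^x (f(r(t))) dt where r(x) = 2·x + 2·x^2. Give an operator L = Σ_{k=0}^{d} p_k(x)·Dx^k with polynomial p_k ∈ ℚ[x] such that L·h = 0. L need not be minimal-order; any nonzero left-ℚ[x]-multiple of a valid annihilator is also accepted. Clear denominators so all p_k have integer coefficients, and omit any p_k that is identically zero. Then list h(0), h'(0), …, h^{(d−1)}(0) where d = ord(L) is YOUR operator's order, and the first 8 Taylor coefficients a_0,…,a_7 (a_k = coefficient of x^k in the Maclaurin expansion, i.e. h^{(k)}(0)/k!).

f: a_k = 2, 2, 1, 1/3, 1/12, 1/60, 1/360, 1/2520, …
f∘r: x↦r, Dx↦Dx/r' in L_f ⇒ L₀.
h=∫h₀ ⇒ L = L₀·Dx.
L = (-2 - 4·x)·Dx + Dx^2  (order 2).
h: a_k = 0, 2, 2, 8/3, 8/3, 8/3, 104/45, 608/315, …
ICs: h(0) = 0, h′(0) = 2.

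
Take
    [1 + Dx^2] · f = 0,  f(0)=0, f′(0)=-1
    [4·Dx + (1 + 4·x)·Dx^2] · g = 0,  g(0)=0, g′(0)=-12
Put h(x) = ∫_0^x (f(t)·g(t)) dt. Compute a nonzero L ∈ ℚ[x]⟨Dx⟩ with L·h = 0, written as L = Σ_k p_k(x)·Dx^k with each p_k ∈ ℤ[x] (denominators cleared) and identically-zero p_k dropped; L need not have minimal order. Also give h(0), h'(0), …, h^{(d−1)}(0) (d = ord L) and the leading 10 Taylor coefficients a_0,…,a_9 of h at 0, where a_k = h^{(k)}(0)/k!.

L = (-147 - 144·x - 224·x^2 + 256·x^3 + 256·x^4)·Dx + (-56 - 160·x + 384·x^2 + 512·x^3)·Dx^2 + (-150 - 160·x - 192·x^2 + 512·x^3 + 512·x^4)·Dx^3 + (-56 - 160·x + 384·x^2 + 512·x^3)·Dx^4 + (-3 - 16·x + 32·x^2 + 256·x^3 + 256·x^4)·Dx^5  (order 5).
h: a_k = 0, 0, 0, 4, -6, 62/5, -94/3, 3623/42, -10081/40, 581267/756, …
ICs: h(0) = 0, h′(0) = 0, h′′(0) = 0, h′′′(0) = 24, h′′′′(0) = -144.

f: a_k = 0, -1, 0, 1/6, 0, -1/120, 0, 1/5040, 0, -1/362880, …
g: a_k = 0, -12, 24, -64, 192, -3072/5, 2048, -49152/7, 24576, -262144/3, …
h₀=f·g: eliminate ⇒ L₀, order ≤ 2·2.
h=∫₀ˣh₀: take L = L₀·Dx.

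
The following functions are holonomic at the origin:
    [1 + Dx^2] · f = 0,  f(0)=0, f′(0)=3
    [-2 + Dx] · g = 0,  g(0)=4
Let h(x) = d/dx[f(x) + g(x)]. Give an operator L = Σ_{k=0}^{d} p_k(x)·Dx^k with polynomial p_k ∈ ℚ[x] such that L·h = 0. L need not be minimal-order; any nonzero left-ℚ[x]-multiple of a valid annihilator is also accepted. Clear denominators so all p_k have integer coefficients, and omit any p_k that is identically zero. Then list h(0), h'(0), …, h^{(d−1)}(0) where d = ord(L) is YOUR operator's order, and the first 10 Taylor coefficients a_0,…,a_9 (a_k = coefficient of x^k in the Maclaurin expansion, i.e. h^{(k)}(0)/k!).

L = 2 - Dx + 2·Dx^2 - Dx^3  (order 3).
h: a_k = 11, 16, 29/2, 32/3, 131/24, 32/15, 509/720, 64/315, 293/5760, 32/2835, …
ICs: h(0) = 11, h′(0) = 16, h′′(0) = 29.

f: a_k = 0, 3, 0, -1/2, 0, 1/40, 0, -1/1680, 0, 1/120960, …
g: a_k = 4, 8, 8, 16/3, 8/3, 16/15, 16/45, 32/315, 8/315, 16/2835, …
L₀ := lclm(L_f,L_g); ord L₀ ≤ 2+1.
h₀' ⇒ L via d/dx closure of L₀.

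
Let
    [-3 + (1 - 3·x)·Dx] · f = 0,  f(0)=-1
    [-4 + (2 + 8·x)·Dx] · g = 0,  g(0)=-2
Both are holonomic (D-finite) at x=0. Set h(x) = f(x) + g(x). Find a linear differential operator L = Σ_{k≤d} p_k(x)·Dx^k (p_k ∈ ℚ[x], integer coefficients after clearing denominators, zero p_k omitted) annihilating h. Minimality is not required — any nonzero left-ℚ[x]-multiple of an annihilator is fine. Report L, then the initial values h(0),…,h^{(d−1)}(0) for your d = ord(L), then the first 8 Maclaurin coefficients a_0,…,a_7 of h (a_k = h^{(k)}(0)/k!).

L = (-48 - 108·x) + (22 + 120·x + 324·x^2)·Dx + (-1 - 19·x - 6·x^2 + 216·x^3)·Dx^2  (order 2).
h: a_k = -3, -7, -5, -35, -61, -299, -561, -2715, …
ICs: h(0) = -3, h′(0) = -7.

f: a_k = -1, -3, -9, -27, -81, -243, -729, -2187, …
g: a_k = -2, -4, 4, -8, 20, -56, 168, -528, …
f+g: L₀ = lclm(L_f,L_g), ord ≤ 1+1.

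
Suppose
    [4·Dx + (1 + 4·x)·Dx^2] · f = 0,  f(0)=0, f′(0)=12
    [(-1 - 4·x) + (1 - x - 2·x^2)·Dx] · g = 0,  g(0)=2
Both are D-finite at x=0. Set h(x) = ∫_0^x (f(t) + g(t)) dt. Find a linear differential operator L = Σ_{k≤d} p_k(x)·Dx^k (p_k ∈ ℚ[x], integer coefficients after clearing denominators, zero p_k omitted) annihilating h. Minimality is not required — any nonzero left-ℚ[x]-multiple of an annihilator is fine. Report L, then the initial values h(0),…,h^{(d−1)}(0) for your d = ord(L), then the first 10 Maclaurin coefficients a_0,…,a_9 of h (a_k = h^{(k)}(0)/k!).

f: a_k = 0, 12, -24, 64, -192, 3072/5, -2048, 49152/7, -24576, 262144/3, …
g: a_k = 2, 2, 6, 10, 22, 42, 86, 170, 342, 682, …
L₀ := lclm(L_f,L_g); ord L₀ ≤ 2+1.
h=∫₀ˣh₀: take L = L₀·Dx.
L = (-156 - 624·x - 1440·x^2 - 768·x^3 - 768·x^4)·Dx^2 + (1 - 160·x - 1064·x^2 - 1952·x^3 - 1600·x^4 - 1280·x^5)·Dx^3 + (5 + 39·x + 66·x^2 - 80·x^3 - 240·x^4 - 384·x^5 - 256·x^6)·Dx^4  (order 4).
h: a_k = 0, 2, 7, -6, 37/2, -34, 547/5, -1962/7, 25171/28, -8078/3, …
ICs: h(0) = 0, h′(0) = 2, h′′(0) = 14, h′′′(0) = -36.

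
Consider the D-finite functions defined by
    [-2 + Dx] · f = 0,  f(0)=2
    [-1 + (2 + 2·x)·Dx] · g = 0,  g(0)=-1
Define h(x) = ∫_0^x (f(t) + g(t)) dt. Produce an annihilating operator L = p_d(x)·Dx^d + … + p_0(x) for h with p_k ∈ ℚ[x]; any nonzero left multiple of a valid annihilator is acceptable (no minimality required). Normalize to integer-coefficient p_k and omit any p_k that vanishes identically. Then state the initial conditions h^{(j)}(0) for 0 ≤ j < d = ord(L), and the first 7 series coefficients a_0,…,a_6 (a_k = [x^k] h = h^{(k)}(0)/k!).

L = (10 + 8·x)·Dx + (-17 - 32·x - 16·x^2)·Dx^2 + (6 + 14·x + 8·x^2)·Dx^3  (order 3).
h: a_k = 0, 1, 7/4, 11/8, 125/192, 527/1920, 1943/23040, …
ICs: h(0) = 0, h′(0) = 1, h′′(0) = 7/2.

f: a_k = 2, 4, 4, 8/3, 4/3, 8/15, 8/45, …
g: a_k = -1, -1/2, 1/8, -1/16, 5/128, -7/256, 21/1024, …
f+g: L₀ = lclm(L_f,L_g), ord ≤ 1+1.
h=∫h₀ ⇒ L = L₀·Dx.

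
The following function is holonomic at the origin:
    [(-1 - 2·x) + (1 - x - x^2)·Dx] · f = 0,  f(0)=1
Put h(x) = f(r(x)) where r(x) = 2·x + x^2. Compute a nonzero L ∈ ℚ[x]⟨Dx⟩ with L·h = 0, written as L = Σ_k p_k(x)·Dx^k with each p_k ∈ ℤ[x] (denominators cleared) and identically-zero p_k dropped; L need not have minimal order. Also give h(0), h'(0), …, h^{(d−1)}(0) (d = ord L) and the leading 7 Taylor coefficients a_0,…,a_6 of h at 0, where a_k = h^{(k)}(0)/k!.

L = (2 + 10·x + 12·x^2 + 4·x^3) + (-1 + 2·x + 5·x^2 + 4·x^3 + x^4)·Dx  (order 1).
h: a_k = 1, 2, 9, 32, 118, 434, 1595, …
ICs: h(0) = 1.

f: a_k = 1, 1, 2, 3, 5, 8, 13, …
f∘r: x↦r, Dx↦Dx/r' in L_f ⇒ L₀.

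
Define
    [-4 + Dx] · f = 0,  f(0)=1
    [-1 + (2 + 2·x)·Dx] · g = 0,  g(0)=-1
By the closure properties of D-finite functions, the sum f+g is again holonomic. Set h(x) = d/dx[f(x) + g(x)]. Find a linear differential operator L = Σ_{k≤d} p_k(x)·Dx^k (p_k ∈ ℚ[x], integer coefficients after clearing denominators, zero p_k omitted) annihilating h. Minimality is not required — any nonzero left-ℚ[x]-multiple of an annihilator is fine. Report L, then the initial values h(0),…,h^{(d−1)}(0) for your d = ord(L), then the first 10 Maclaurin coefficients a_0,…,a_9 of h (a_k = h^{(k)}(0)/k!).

L = (-44 - 32·x) + (-61 - 128·x - 64·x^2)·Dx + (18 + 34·x + 16·x^2)·Dx^2  (order 2).
h: a_k = 7/2, 65/4, 509/16, 4111/96, 32663/768, 263089/7680, 2086757/92160, 16912351/1290240, 132190703/20643840, 1108201249/371589120, …
ICs: h(0) = 7/2, h′(0) = 65/4.

f: a_k = 1, 4, 8, 32/3, 32/3, 128/15, 256/45, 1024/315, 512/315, 2048/2835, …
g: a_k = -1, -1/2, 1/8, -1/16, 5/128, -7/256, 21/1024, -33/2048, 429/32768, -715/65536, …
Weyl lclm of L_f,L_g ⇒ L₀ (ord ≤ 2).
Differentiate: ansatz ord ≤ ord L₀ ⇒ L.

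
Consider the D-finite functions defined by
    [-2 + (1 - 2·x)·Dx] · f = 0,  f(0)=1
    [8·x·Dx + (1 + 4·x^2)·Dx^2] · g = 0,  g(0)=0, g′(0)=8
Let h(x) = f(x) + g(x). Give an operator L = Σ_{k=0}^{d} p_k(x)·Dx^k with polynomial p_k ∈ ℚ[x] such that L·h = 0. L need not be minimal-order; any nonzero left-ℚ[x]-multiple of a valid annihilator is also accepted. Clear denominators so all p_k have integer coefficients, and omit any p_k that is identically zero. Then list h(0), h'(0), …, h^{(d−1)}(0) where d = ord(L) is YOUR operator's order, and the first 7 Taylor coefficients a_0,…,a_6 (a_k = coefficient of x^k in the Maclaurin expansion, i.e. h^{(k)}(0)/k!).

L = (-8 + 64·x + 96·x^2)·Dx + (8 - 8·x + 32·x^2 + 96·x^3)·Dx^2 + (-1 + 16·x^4)·Dx^3  (order 3).
h: a_k = 1, 10, 4, -8/3, 16, 288/5, 64, …
ICs: h(0) = 1, h′(0) = 10, h′′(0) = 8.

f: a_k = 1, 2, 4, 8, 16, 32, 64, …
g: a_k = 0, 8, 0, -32/3, 0, 128/5, 0, …
f+g: L₀ = lclm(L_f,L_g), ord ≤ 1+2.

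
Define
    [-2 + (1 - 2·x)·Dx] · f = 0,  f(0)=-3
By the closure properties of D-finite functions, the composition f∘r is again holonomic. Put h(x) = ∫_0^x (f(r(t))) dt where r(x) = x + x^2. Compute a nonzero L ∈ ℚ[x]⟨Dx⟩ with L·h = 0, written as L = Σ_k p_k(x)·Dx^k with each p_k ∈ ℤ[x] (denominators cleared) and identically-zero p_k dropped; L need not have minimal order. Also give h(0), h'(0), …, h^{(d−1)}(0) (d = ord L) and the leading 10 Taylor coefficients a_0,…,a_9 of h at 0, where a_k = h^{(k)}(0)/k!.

f: a_k = -3, -6, -12, -24, -48, -96, -192, -384, -768, -1536, …
L₀ from L_f via x↦r, Dx↦r'^{-1}Dx.
Integrate: L := L₀·Dx.
L = (2 + 4·x)·Dx + (-1 + 2·x + 2·x^2)·Dx^2  (order 2).
h: a_k = 0, -3, -3, -6, -12, -132/5, -60, -984/7, -336, -816, …
ICs: h(0) = 0, h′(0) = -3.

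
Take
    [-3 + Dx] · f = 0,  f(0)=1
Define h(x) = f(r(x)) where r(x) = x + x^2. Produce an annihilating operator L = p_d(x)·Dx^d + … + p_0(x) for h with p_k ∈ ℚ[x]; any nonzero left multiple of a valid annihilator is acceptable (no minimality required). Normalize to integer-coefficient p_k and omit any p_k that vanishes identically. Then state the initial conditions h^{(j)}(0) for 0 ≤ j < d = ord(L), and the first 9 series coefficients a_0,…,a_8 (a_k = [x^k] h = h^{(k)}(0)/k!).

f: a_k = 1, 3, 9/2, 9/2, 27/8, 81/40, 81/80, 243/560, 729/4480, …
f∘r: x↦r, Dx↦Dx/r' in L_f ⇒ L₀.
L = (-3 - 6·x) + Dx  (order 1).
h: a_k = 1, 3, 15/2, 27/2, 171/8, 1161/40, 2871/80, 4509/112, 188217/4480, …
ICs: h(0) = 1.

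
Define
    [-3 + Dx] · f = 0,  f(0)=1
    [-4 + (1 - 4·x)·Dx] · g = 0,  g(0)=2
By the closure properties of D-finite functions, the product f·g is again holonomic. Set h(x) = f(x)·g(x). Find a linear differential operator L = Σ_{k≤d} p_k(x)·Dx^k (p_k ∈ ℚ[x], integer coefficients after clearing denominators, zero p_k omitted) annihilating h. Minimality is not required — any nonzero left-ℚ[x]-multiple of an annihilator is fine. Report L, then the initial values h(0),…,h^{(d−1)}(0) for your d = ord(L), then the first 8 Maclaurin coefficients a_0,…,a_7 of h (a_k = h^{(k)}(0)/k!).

L = (7 - 12·x) + (-1 + 4·x)·Dx  (order 1).
h: a_k = 2, 14, 65, 269, 4331/4, 86701/20, 693689/40, 3884707/56, …
ICs: h(0) = 2.

f: a_k = 1, 3, 9/2, 9/2, 27/8, 81/40, 81/80, 243/560, …
g: a_k = 2, 8, 32, 128, 512, 2048, 8192, 32768, …
Sym-product of L_f,L_g gives L₀ (≤ ord 1).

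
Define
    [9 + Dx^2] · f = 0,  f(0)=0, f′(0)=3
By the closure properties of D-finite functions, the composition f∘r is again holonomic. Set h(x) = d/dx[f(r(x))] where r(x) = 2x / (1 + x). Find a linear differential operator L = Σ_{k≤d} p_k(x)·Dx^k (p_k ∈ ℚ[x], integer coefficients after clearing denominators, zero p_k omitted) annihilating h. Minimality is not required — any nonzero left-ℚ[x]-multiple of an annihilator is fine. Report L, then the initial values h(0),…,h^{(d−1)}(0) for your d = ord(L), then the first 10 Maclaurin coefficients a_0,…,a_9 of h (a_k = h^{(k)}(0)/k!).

L = (42 + 12·x + 6·x^2) + (6 + 18·x + 18·x^2 + 6·x^3)·Dx + (1 + 4·x + 6·x^2 + 4·x^3 + x^4)·Dx^2  (order 2).
h: a_k = 6, -12, -90, 408, -726, 180, 13386/5, -45168/5, 126414/7, -172140/7, …
ICs: h(0) = 6, h′(0) = -12.

f: a_k = 0, 3, 0, -9/2, 0, 81/40, 0, -243/560, 0, 243/4480, …
Substitute x→r, Dx→(1/r')Dx; clear ⇒ L₀.
Derive L from L₀ (diff closure).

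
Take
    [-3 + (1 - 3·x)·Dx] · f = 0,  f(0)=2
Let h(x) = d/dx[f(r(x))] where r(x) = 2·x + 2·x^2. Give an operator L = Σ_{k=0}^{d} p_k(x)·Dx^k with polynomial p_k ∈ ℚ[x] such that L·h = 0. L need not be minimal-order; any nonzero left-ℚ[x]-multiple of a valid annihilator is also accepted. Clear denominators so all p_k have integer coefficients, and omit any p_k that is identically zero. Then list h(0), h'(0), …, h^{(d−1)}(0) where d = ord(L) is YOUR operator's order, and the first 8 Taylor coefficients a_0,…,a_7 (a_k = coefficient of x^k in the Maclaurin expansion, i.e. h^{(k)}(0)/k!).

L = (14 + 36·x + 36·x^2) + (-1 + 4·x + 18·x^2 + 12·x^3)·Dx  (order 1).
h: a_k = 12, 168, 1728, 15840, 136080, 1122336, 8999424, 70689024, …
ICs: h(0) = 12.

f: a_k = 2, 6, 18, 54, 162, 486, 1458, 4374, …
Change of var in L_f (x↦r) gives L₀.
Derive L from L₀ (diff closure).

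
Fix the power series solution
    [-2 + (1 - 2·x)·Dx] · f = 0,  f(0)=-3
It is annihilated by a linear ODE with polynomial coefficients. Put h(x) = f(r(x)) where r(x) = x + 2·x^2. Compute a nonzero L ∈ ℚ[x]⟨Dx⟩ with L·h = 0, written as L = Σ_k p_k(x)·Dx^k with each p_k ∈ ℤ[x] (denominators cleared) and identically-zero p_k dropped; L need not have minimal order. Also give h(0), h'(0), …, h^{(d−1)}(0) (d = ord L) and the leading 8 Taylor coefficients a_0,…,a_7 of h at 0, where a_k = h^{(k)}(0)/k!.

f: a_k = -3, -6, -12, -24, -48, -96, -192, -384, …
h₀=f(r): pull back L_f along r ⇒ L₀.
L = (2 + 8·x) + (-1 + 2·x + 4·x^2)·Dx  (order 1).
h: a_k = -3, -6, -24, -72, -240, -768, -2496, -8064, …
ICs: h(0) = -3.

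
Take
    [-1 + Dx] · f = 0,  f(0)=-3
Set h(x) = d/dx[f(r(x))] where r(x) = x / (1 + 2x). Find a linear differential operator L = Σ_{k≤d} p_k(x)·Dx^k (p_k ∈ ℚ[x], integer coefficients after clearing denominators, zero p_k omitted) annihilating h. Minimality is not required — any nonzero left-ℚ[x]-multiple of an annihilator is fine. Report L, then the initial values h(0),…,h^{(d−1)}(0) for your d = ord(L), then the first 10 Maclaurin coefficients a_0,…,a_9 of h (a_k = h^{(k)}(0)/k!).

f: a_k = -3, -3, -3/2, -1/2, -1/8, -1/40, -1/240, -1/1680, -1/13440, -1/120960, …
Change of var in L_f (x↦r) gives L₀.
h=h₀': d/dx-closure on L₀ ⇒ L.
L = (-3 - 8·x) + (-1 - 4·x - 4·x^2)·Dx  (order 1).
h: a_k = -3, 9, -39/2, 71/2, -441/8, 2699/40, -9157/240, -68731/560, 8443151/13440, -236126701/120960, …
ICs: h(0) = -3.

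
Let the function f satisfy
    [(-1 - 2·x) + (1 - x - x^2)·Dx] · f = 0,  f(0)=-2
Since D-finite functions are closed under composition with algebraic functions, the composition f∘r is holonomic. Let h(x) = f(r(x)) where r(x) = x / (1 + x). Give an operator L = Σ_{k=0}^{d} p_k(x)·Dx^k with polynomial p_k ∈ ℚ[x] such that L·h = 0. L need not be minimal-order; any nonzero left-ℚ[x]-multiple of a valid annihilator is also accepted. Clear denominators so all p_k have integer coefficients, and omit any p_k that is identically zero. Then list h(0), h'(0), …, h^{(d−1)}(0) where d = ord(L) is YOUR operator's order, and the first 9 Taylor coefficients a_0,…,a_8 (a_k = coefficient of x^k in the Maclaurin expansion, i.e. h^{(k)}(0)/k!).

L = (1 + 3·x) + (-1 - 2·x + x^3)·Dx  (order 1).
h: a_k = -2, -2, -2, 0, -2, 2, -4, 6, -10, …
ICs: h(0) = -2.

f: a_k = -2, -2, -4, -6, -10, -16, -26, -42, -68, …
Substitute x→r, Dx→(1/r')Dx; clear ⇒ L₀.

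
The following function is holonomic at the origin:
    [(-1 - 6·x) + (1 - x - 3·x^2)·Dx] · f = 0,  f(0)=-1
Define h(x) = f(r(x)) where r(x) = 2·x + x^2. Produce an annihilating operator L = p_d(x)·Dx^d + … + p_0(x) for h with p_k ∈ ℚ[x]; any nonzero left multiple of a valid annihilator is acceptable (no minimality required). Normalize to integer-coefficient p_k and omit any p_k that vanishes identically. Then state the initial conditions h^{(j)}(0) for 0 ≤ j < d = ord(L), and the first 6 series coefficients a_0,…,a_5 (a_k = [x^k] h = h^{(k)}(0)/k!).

L = (2 + 26·x + 36·x^2 + 12·x^3) + (-1 + 2·x + 13·x^2 + 12·x^3 + 3·x^4)·Dx  (order 1).
h: a_k = -1, -2, -17, -72, -392, -1930, …
ICs: h(0) = -1.

f: a_k = -1, -1, -4, -7, -19, -40, …
h₀=f(r): pull back L_f along r ⇒ L₀.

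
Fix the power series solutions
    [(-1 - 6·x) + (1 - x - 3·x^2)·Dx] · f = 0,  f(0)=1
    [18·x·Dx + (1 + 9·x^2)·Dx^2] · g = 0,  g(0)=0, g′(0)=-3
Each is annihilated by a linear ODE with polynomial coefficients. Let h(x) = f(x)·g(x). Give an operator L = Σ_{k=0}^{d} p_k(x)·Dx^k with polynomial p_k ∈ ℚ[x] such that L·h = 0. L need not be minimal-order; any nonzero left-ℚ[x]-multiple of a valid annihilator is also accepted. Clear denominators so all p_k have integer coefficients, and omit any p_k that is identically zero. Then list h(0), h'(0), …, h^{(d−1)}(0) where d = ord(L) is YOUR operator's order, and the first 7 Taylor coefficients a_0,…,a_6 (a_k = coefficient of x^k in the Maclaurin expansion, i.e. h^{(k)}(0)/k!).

L = (6 + 18·x + 162·x^2) + (2 - 6·x + 36·x^2 + 162·x^3)·Dx + (-1 + x - 6·x^2 + 9·x^3 + 27·x^4)·Dx^2  (order 2).
h: a_k = 0, -3, -3, -3, -12, -348/5, -528/5, …
ICs: h(0) = 0, h′(0) = -3.

f: a_k = 1, 1, 4, 7, 19, 40, 97, …
g: a_k = 0, -3, 0, 9, 0, -243/5, 0, …
Sym-product of L_f,L_g gives L₀ (≤ ord 2).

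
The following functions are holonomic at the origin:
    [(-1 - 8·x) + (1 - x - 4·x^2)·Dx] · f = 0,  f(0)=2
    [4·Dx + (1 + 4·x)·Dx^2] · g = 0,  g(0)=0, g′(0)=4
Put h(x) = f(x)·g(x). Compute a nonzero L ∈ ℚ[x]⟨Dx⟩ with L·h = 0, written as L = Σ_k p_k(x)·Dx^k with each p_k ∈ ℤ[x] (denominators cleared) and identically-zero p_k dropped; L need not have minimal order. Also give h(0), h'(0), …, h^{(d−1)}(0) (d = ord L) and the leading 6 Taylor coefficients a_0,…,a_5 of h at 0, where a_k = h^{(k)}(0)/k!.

L = (12 + 64·x) + (-2 + 28·x + 80·x^2)·Dx + (-1 - 3·x + 8·x^2 + 16·x^3)·Dx^2  (order 2).
h: a_k = 0, 8, -8, 200/3, -280/3, 8744/15, …
ICs: h(0) = 0, h′(0) = 8.

f: a_k = 2, 2, 10, 18, 58, 130, …
g: a_k = 0, 4, -8, 64/3, -64, 1024/5, …
Sym-product of L_f,L_g gives L₀ (≤ ord 2).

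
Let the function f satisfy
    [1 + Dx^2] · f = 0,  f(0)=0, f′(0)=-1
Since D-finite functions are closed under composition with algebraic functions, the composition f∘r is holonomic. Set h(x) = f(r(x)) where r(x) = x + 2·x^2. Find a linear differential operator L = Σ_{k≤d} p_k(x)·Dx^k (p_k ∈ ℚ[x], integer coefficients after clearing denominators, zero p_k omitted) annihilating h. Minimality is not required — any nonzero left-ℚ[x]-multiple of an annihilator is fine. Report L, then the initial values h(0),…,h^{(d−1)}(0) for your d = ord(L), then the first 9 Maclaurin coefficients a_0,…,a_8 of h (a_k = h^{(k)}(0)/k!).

L = (1 + 12·x + 48·x^2 + 64·x^3) - 4·Dx + (1 + 4·x)·Dx^2  (order 2).
h: a_k = 0, -1, -2, 1/6, 1, 239/120, 5/4, -1679/5040, -239/360, …
ICs: h(0) = 0, h′(0) = -1.

f: a_k = 0, -1, 0, 1/6, 0, -1/120, 0, 1/5040, 0, …
L₀ from L_f via x↦r, Dx↦r'^{-1}Dx.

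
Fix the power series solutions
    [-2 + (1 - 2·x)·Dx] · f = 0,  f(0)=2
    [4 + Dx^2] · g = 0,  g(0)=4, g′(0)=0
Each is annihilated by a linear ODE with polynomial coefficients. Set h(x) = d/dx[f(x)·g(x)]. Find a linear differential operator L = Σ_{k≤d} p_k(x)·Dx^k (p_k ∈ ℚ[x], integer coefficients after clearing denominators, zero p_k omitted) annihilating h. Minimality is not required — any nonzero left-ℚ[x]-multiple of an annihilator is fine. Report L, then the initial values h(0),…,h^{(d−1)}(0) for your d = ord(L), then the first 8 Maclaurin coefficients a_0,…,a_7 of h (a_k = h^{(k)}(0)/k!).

L = (-4 - 16·x + 16·x^2) + (-4 + 8·x)·Dx + (1 - 4·x + 4·x^2)·Dx^2  (order 2).
h: a_k = 16, 32, 96, 832/3, 2080/3, 24896/15, 174272/45, 557696/63, …
ICs: h(0) = 16, h′(0) = 32.

f: a_k = 2, 4, 8, 16, 32, 64, 128, 256, …
g: a_k = 4, 0, -8, 0, 8/3, 0, -16/45, 0, …
Sym-product of L_f,L_g gives L₀ (≤ ord 2).
h=h₀': d/dx-closure on L₀ ⇒ L.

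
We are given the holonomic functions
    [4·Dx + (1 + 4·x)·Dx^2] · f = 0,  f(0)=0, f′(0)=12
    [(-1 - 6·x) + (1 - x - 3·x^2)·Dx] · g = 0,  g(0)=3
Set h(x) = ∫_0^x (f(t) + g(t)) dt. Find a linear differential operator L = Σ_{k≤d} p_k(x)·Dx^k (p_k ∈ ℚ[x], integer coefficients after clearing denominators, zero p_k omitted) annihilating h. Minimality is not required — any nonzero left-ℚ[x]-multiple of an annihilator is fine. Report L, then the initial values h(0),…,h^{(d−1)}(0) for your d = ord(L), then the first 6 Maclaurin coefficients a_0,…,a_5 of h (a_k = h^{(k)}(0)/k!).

f: a_k = 0, 12, -24, 64, -192, 3072/5, …
g: a_k = 3, 3, 12, 21, 57, 120, …
Weyl lclm of L_f,L_g ⇒ L₀ (ord ≤ 3).
h=∫₀ˣh₀: take L = L₀·Dx.
L = (-212 - 1072·x - 3144·x^2 - 2160·x^3 - 2592·x^4)·Dx^2 + (-5 - 248·x - 1922·x^2 - 4308·x^3 - 4464·x^4 - 4320·x^5)·Dx^3 + (6 + 53·x + 108·x^2 - 110·x^3 - 519·x^4 - 1044·x^5 - 864·x^6)·Dx^4  (order 4).
h: a_k = 0, 3, 15/2, -4, 85/4, -27, …
ICs: h(0) = 0, h′(0) = 3, h′′(0) = 15, h′′′(0) = -24.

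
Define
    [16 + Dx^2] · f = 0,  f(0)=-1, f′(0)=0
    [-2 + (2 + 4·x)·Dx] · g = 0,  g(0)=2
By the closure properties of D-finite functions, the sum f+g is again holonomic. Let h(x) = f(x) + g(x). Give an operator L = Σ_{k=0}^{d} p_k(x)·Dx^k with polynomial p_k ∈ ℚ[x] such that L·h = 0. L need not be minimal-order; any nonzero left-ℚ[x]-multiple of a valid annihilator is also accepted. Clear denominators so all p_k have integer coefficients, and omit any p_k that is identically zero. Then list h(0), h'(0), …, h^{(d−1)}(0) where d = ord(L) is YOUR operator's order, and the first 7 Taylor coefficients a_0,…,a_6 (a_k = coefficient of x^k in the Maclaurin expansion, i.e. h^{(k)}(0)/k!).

f: a_k = -1, 0, 8, 0, -32/3, 0, 256/45, …
g: a_k = 2, 2, -1, 1, -5/4, 7/4, -21/8, …
L₀ := lclm(L_f,L_g); ord L₀ ≤ 2+1.
L = (-304 - 1024·x - 1024·x^2) + (240 + 1504·x + 3072·x^2 + 2048·x^3)·Dx + (-19 - 64·x - 64·x^2)·Dx^2 + (15 + 94·x + 192·x^2 + 128·x^3)·Dx^3  (order 3).
h: a_k = 1, 2, 7, 1, -143/12, 7/4, 1103/360, …
ICs: h(0) = 1, h′(0) = 2, h′′(0) = 14.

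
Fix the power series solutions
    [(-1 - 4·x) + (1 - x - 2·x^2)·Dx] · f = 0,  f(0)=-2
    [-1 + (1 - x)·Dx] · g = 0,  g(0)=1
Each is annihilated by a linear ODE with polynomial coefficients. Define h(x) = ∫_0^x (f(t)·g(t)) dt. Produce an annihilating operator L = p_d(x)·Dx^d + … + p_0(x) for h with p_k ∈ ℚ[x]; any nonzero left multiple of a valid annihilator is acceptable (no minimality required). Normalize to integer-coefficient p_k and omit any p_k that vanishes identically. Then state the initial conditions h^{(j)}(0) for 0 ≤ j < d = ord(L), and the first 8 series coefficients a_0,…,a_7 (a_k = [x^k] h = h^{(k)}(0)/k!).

L = (-2 - 2·x + 6·x^2)·Dx + (1 - 2·x - x^2 + 2·x^3)·Dx^2  (order 2).
h: a_k = 0, -2, -2, -10/3, -5, -42/5, -14, -170/7, …
ICs: h(0) = 0, h′(0) = -2.

f: a_k = -2, -2, -6, -10, -22, -42, -86, -170, …
g: a_k = 1, 1, 1, 1, 1, 1, 1, 1, …
Product ⇒ symmetric product L₀, ord ≤ 1.
Integrate: L := L₀·Dx.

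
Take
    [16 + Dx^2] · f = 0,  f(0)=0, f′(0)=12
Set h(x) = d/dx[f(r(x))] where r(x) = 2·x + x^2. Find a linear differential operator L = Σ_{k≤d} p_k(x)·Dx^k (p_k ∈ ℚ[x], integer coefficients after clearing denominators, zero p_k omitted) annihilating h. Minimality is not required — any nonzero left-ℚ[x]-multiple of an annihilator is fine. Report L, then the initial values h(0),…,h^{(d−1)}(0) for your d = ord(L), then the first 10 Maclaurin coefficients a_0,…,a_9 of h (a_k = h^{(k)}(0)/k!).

L = (67 + 256·x + 384·x^2 + 256·x^3 + 64·x^4) + (-3 - 3·x)·Dx + (1 + 2·x + x^2)·Dx^2  (order 2).
h: a_k = 24, 24, -768, -1536, 3136, 12096, 83968/15, -401408/15, -4902656/105, -30976/7, …
ICs: h(0) = 24, h′(0) = 24.

f: a_k = 0, 12, 0, -32, 0, 128/5, 0, -1024/105, 0, 2048/945, …
Change of var in L_f (x↦r) gives L₀.
Differentiate: ansatz ord ≤ ord L₀ ⇒ L.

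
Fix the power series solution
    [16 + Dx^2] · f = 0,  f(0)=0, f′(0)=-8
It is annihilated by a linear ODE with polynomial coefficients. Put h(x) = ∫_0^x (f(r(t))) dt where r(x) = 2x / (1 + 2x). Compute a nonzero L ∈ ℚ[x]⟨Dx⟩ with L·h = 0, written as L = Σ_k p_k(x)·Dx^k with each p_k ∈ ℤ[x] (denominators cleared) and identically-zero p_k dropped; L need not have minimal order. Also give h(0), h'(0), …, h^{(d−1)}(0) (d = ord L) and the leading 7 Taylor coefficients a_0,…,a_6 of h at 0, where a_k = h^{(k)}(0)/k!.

f: a_k = 0, -8, 0, 64/3, 0, -256/15, 0, …
Substitute x→r, Dx→(1/r')Dx; clear ⇒ L₀.
∫: right-multiply L₀ by Dx.
L = 64·Dx + (4 + 24·x + 48·x^2 + 32·x^3)·Dx^2 + (1 + 8·x + 24·x^2 + 32·x^3 + 16·x^4)·Dx^3  (order 3).
h: a_k = 0, 0, -8, 32/3, 80/3, -896/5, 24704/45, …
ICs: h(0) = 0, h′(0) = 0, h′′(0) = -16.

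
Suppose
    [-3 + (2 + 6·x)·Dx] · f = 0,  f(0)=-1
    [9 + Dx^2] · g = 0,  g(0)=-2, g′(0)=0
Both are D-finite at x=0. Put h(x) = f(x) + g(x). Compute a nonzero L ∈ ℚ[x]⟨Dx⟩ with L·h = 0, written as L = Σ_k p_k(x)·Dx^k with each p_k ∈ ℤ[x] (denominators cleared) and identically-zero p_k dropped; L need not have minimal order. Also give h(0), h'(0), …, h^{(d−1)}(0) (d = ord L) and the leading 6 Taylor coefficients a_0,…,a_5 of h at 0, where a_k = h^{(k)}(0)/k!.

f: a_k = -1, -3/2, 9/8, -27/16, 405/128, -1701/256, …
g: a_k = -2, 0, 9, 0, -27/4, 0, …
Sum ⇒ L₀ = lclm(L_f,L_g) in ℚ(x)⟨Dx⟩.
L = (-63 - 216·x - 324·x^2) + (18 + 198·x + 648·x^2 + 648·x^3)·Dx + (-7 - 24·x - 36·x^2)·Dx^2 + (2 + 22·x + 72·x^2 + 72·x^3)·Dx^3  (order 3).
h: a_k = -3, -3/2, 81/8, -27/16, -459/128, -1701/256, …
ICs: h(0) = -3, h′(0) = -3/2, h′′(0) = 81/4.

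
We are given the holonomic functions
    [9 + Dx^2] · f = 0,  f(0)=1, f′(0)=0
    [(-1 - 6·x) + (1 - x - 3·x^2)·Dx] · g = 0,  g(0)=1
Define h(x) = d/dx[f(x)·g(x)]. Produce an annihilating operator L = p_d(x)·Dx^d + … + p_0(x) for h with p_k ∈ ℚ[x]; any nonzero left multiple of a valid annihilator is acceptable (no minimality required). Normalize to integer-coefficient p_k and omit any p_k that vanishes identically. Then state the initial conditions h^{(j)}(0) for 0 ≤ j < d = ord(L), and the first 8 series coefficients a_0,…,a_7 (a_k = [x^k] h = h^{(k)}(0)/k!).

f: a_k = 1, 0, -9/2, 0, 27/8, 0, -81/80, 0, …
g: a_k = 1, 1, 4, 7, 19, 40, 97, 217, …
f·g: L₀ = L_f ⊗_s L_g, ord ≤ 2·1.
Derive L from L₀ (diff closure).
L = (-15 - 54·x - 135·x^2 + 162·x^3 + 243·x^4) + (6·x + 54·x^2 + 108·x^3)·Dx + (1 - 4·x - 9·x^2 + 18·x^3 + 27·x^4)·Dx^2  (order 2).
h: a_k = 1, -1, 15/2, 35/2, 475/8, 5757/40, 33383/80, 118037/112, …
ICs: h(0) = 1, h′(0) = -1.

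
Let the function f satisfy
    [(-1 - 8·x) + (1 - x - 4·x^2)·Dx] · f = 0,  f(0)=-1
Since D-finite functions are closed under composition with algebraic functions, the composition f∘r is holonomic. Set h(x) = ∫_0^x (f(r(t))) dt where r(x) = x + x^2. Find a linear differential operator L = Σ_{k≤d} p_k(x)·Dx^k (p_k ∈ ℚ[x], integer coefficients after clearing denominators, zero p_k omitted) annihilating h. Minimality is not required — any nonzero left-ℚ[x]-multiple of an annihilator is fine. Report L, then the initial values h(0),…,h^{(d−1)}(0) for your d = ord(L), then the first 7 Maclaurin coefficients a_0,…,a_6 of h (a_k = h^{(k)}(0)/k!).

L = (1 + 10·x + 24·x^2 + 16·x^3)·Dx + (-1 + x + 5·x^2 + 8·x^3 + 4·x^4)·Dx^2  (order 2).
h: a_k = 0, -1, -1/2, -2, -19/4, -61/5, -104/3, …
ICs: h(0) = 0, h′(0) = -1.

f: a_k = -1, -1, -5, -9, -29, -65, -181, …
Change of var in L_f (x↦r) gives L₀.
h=∫₀ˣh₀: take L = L₀·Dx.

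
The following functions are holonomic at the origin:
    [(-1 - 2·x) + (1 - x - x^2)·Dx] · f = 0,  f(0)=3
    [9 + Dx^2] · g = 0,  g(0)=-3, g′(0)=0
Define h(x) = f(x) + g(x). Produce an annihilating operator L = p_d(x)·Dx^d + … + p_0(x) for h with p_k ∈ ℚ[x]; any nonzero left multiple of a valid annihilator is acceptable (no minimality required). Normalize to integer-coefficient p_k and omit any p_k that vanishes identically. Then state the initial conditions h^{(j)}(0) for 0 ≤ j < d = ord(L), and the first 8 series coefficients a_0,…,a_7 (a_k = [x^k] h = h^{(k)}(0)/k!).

f: a_k = 3, 3, 6, 9, 15, 24, 39, 63, …
g: a_k = -3, 0, 27/2, 0, -81/8, 0, 243/80, 0, …
h₀=f+g: left-lcm gives L₀, ord ≤ 3.
L = (243 + 432·x - 81·x^2 + 216·x^3 + 405·x^4 + 162·x^5) + (-117 + 225·x + 36·x^2 - 297·x^3 + 54·x^4 + 243·x^5 + 81·x^6)·Dx + (27 + 48·x - 9·x^2 + 24·x^3 + 45·x^4 + 18·x^5)·Dx^2 + (-13 + 25·x + 4·x^2 - 33·x^3 + 6·x^4 + 27·x^5 + 9·x^6)·Dx^3  (order 3).
h: a_k = 0, 3, 39/2, 9, 39/8, 24, 3363/80, 63, …
ICs: h(0) = 0, h′(0) = 3, h′′(0) = 39.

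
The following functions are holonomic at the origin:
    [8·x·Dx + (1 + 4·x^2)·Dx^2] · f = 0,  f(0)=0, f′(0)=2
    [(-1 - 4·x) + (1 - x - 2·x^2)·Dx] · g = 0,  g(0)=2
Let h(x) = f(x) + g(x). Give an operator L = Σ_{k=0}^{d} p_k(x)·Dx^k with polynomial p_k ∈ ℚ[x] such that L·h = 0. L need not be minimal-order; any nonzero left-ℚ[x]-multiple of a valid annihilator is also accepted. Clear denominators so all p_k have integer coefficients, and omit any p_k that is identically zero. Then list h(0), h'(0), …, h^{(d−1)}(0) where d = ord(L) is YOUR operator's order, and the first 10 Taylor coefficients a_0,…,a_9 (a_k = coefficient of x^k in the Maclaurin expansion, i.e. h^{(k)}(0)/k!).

f: a_k = 0, 2, 0, -8/3, 0, 32/5, 0, -128/7, 0, 512/9, …
g: a_k = 2, 2, 6, 10, 22, 42, 86, 170, 342, 682, …
Weyl lclm of L_f,L_g ⇒ L₀ (ord ≤ 3).
L = (24 - 96·x - 864·x^2 - 1536·x^3 - 3264·x^4 - 768·x^6)·Dx + (-19 - 80·x - 100·x^2 - 544·x^3 - 1424·x^4 - 2368·x^5 - 192·x^6 - 768·x^7)·Dx^2 + (3 + 7·x + 32·x^2 - 28·x^3 + 24·x^4 - 240·x^5 - 256·x^6 - 64·x^7 - 128·x^8)·Dx^3  (order 3).
h: a_k = 2, 4, 6, 22/3, 22, 242/5, 86, 1062/7, 342, 6650/9, …
ICs: h(0) = 2, h′(0) = 4, h′′(0) = 12.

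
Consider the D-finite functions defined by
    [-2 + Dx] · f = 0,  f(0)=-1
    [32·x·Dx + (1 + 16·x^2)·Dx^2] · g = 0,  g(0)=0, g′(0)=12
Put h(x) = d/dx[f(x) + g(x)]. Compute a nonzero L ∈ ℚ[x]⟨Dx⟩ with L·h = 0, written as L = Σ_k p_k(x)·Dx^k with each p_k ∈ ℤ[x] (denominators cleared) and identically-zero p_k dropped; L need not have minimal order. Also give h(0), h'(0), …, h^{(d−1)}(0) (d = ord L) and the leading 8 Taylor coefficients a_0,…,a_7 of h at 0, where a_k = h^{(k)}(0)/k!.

L = (32 - 64·x - 1536·x^2 - 1024·x^3) + (-18 + 704·x^2 - 512·x^4)·Dx + (1 + 16·x + 32·x^2 + 256·x^3 + 256·x^4)·Dx^2  (order 2).
h: a_k = 10, -4, -196, -8/3, 9212/3, -8/15, -2211848/45, -16/315, …
ICs: h(0) = 10, h′(0) = -4.

f: a_k = -1, -2, -2, -4/3, -2/3, -4/15, -4/45, -8/315, …
g: a_k = 0, 12, 0, -64, 0, 3072/5, 0, -49152/7, …
h₀=f+g: left-lcm gives L₀, ord ≤ 3.
h=h₀': d/dx-closure on L₀ ⇒ L.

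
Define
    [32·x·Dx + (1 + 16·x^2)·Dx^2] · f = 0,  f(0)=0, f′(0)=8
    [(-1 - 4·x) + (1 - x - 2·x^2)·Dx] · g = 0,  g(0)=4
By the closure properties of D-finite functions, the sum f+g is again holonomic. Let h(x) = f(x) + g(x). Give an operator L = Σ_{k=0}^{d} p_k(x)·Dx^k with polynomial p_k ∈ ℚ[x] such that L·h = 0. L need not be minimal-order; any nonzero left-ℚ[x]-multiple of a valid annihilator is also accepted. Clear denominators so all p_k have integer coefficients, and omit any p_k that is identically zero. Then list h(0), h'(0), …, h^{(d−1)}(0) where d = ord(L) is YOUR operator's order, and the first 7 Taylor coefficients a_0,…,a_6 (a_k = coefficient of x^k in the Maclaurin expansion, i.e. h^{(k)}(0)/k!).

f: a_k = 0, 8, 0, -128/3, 0, 2048/5, 0, …
g: a_k = 4, 4, 12, 20, 44, 84, 172, …
f+g: L₀ = lclm(L_f,L_g), ord ≤ 2+1.
L = (96 - 384·x - 6912·x^2 - 15360·x^3 - 40704·x^4 - 12288·x^6)·Dx + (-31 - 104·x + 392·x^2 - 736·x^3 - 14912·x^4 - 27904·x^5 - 3072·x^6 - 12288·x^7)·Dx^2 + (3 + 19·x + 128·x^2 + 152·x^3 + 1128·x^4 - 2496·x^5 - 2560·x^6 - 1024·x^7 - 2048·x^8)·Dx^3  (order 3).
h: a_k = 4, 12, 12, -68/3, 44, 2468/5, 172, …
ICs: h(0) = 4, h′(0) = 12, h′′(0) = 24.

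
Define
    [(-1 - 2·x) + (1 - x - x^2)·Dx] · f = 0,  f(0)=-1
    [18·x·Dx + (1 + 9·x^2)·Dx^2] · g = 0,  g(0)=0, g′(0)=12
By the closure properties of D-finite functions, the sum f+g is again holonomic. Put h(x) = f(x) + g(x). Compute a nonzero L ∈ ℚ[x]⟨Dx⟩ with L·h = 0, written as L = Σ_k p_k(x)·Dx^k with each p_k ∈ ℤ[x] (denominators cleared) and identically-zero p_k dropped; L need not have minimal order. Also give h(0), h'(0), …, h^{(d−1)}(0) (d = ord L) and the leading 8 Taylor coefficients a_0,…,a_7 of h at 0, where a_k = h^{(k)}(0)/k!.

f: a_k = -1, -1, -2, -3, -5, -8, -13, -21, …
g: a_k = 0, 12, 0, -36, 0, 972/5, 0, -8748/7, …
Weyl lclm of L_f,L_g ⇒ L₀ (ord ≤ 3).
L = (-36 + 144·x + 1440·x^2 + 2376·x^3 + 3186·x^4 + 486·x^6)·Dx + (18 + 24·x - 108·x^2 + 444·x^3 + 2313·x^4 + 2178·x^5 + 243·x^6 + 486·x^7)·Dx^2 + (-2 - 10·x - 34·x^2 - 48·x^3 - 123·x^4 + 387·x^5 + 198·x^6 + 81·x^7 + 81·x^8)·Dx^3  (order 3).
h: a_k = -1, 11, -2, -39, -5, 932/5, -13, -8895/7, …
ICs: h(0) = -1, h′(0) = 11, h′′(0) = -4.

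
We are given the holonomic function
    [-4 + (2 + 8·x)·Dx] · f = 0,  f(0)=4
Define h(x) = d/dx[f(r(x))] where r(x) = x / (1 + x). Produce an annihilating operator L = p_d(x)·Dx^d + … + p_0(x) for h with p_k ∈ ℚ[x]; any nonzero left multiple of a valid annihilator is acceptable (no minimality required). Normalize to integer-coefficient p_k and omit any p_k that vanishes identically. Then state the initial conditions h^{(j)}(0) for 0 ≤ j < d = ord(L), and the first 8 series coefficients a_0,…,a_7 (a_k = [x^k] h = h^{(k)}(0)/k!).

f: a_k = 4, 8, -8, 16, -40, 112, -336, 1056, …
Substitute x→r, Dx→(1/r')Dx; clear ⇒ L₀.
Differentiate: ansatz ord ≤ ord L₀ ⇒ L.
L = (-4 - 10·x) + (-1 - 6·x - 5·x^2)·Dx  (order 1).
h: a_k = 8, -32, 120, -480, 2040, -9024, 40936, -188800, …
ICs: h(0) = 8.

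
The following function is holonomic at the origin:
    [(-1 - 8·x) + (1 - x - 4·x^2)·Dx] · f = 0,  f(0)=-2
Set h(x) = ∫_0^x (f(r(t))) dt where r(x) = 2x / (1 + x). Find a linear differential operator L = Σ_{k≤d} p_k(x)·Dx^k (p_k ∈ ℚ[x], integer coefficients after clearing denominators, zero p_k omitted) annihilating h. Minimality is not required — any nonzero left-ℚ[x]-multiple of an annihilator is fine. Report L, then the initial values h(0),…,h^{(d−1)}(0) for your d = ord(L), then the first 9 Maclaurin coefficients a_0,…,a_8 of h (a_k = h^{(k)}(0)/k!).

L = (2 + 34·x)·Dx + (-1 - x + 17·x^2 + 17·x^3)·Dx^2  (order 2).
h: a_k = 0, -2, -2, -12, -17, -612/5, -578/3, -10404/7, -4913/2, …
ICs: h(0) = 0, h′(0) = -2.

f: a_k = -2, -2, -10, -18, -58, -130, -362, -882, -2330, …
h₀=f(r): pull back L_f along r ⇒ L₀.
h=∫₀ˣh₀: take L = L₀·Dx.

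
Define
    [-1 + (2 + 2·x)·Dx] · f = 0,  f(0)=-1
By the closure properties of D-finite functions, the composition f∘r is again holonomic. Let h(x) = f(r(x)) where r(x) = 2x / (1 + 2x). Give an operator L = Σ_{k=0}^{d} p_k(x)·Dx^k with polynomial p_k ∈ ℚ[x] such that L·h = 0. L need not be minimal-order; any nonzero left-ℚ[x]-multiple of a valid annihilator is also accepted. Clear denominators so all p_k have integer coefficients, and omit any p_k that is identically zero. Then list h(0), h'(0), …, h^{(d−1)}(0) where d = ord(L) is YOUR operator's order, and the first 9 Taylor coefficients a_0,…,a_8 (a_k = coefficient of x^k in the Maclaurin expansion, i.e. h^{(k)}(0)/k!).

f: a_k = -1, -1/2, 1/8, -1/16, 5/128, -7/256, 21/1024, -33/2048, 429/32768, …
L₀ from L_f via x↦r, Dx↦r'^{-1}Dx.
L = -1 + (1 + 6·x + 8·x^2)·Dx  (order 1).
h: a_k = -1, -1, 5/2, -13/2, 141/8, -399/8, 2353/16, -7205/16, 182461/128, …
ICs: h(0) = -1.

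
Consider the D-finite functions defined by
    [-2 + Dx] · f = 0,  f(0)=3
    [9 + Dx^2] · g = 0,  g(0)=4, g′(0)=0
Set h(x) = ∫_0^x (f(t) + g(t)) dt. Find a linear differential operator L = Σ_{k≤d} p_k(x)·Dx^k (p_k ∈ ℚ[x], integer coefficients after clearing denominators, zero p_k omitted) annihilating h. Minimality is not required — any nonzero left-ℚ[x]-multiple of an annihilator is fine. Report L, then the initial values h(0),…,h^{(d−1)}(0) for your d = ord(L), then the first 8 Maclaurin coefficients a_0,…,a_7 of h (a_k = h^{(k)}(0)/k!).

L = -18·Dx + 9·Dx^2 - 2·Dx^3 + Dx^4  (order 4).
h: a_k = 0, 7, 3, -4, 1, 31/10, 2/15, -227/420, …
ICs: h(0) = 0, h′(0) = 7, h′′(0) = 6, h′′′(0) = -24.

f: a_k = 3, 6, 6, 4, 2, 4/5, 4/15, 8/105, …
g: a_k = 4, 0, -18, 0, 27/2, 0, -81/20, 0, …
Sum ⇒ L₀ = lclm(L_f,L_g) in ℚ(x)⟨Dx⟩.
h=∫h₀ ⇒ L = L₀·Dx.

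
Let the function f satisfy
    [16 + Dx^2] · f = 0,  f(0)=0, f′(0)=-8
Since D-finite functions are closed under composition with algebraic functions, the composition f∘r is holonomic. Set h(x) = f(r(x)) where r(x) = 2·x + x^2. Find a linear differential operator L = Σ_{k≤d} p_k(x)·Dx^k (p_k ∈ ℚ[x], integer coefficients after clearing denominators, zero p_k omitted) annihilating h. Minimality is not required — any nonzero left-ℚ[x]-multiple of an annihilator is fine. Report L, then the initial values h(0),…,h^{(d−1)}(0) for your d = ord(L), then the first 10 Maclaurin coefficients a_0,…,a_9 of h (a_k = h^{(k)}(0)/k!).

f: a_k = 0, -8, 0, 64/3, 0, -256/15, 0, 2048/315, 0, -4096/2835, …
h₀=f(r): pull back L_f along r ⇒ L₀.
L = (64 + 192·x + 192·x^2 + 64·x^3) - Dx + (1 + x)·Dx^2  (order 2).
h: a_k = 0, -16, -8, 512/3, 256, -6272/15, -1344, -167936/315, 100352/45, 9805312/2835, …
ICs: h(0) = 0, h′(0) = -16.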